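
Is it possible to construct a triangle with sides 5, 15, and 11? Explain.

Sort the sides: 5, 11, 15.
It suffices to check that the sum of the two smallest exceeds the largest:
5 + 11 = 16 > 15. ✓
Yes, a valid triangle can be formed.

Yes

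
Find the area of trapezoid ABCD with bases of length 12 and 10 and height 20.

Area = (12 + 10) * 20 / 2 = 440 / 2 = 220

220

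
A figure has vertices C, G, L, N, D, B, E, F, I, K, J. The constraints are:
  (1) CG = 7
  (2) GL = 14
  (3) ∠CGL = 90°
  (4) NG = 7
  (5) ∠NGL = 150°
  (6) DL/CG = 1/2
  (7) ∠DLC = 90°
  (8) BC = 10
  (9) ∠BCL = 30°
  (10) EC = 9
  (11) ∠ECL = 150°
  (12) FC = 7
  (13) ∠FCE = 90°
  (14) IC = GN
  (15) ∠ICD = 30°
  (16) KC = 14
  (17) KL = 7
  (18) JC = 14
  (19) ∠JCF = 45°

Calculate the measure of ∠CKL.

Step 1: By the law of cosines on triangle CGL: CL² = 7² + 14² − 2·7·14·cos(90°) = 245, so CL = 7·√5.
Step 2: By the inverse law of cosines on triangle CKL: cos(∠CKL) = (14² + 7² − (7·√5)²) / (2·14·7) = 0/196 = 0, so ∠CKL = 90°.

Therefore, the measure of angle ∠CKL = 90°.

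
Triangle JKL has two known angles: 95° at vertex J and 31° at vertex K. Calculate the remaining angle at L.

The interior angles sum to 180°: angle L = 180 - 95 - 31 = 54°.
The triangle is obtuse (angles 95°, 31°, 54°).

54 degrees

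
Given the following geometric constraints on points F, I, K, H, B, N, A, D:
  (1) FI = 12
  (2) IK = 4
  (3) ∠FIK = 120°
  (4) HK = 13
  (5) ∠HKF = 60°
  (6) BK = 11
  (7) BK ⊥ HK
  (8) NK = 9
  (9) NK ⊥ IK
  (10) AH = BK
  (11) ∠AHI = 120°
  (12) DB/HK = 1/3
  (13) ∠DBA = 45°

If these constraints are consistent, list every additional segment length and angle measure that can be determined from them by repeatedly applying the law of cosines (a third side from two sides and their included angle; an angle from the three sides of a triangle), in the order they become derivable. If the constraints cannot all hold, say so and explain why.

The constraints are consistent. Derivable facts, in order:
After 1 step:
- FK = 4·√13
- HB ≈ 17.03
- IN = √97
After 2 steps:
- FH ≈ 13.77
- ∠BHK = 40.24°
- ∠FKI = 46.1°
- ∠HBK = 49.76°
- ∠IFK = 13.9°
- ∠INK = 23.96°
- ∠KIN = 66.04°
After 3 steps:
- ∠FHK = 65.13°
- ∠HFK = 54.87°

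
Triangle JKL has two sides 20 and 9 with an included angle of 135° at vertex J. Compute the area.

Area = (1/2)(20)(9) sin(135°) = (1/2)(20)(9)(sqrt(2)/2) = 45*sqrt(2)

45*sqrt(2)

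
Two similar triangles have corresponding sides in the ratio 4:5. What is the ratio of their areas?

The ratio of areas of similar triangles equals the square of the side ratio.
Side ratio = 4:5
Area ratio = (4/5)^2 = 16/25 = 16:25

16:25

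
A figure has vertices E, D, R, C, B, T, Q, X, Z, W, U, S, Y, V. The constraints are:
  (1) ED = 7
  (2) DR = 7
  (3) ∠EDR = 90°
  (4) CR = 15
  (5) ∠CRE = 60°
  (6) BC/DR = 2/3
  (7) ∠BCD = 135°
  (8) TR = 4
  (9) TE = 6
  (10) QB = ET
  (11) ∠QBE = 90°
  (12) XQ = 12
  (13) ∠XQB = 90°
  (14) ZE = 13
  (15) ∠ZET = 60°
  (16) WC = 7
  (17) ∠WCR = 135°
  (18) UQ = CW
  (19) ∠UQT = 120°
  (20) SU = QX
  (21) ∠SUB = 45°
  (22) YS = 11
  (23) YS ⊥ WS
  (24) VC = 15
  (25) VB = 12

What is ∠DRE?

Step 1: By the law of cosines on triangle RDE: RE² = 7² + 7² − 2·7·7·cos(90°) = 98, so RE = 7·√2.
Step 2: By the inverse law of cosines on triangle DRE: cos(∠DRE) = (7² + (7·√2)² − 7²) / (2·7·7·√2) = 98/138.59 = 0.7071, so ∠DRE = 45°.

Therefore, the measure of angle ∠DRE = 45°.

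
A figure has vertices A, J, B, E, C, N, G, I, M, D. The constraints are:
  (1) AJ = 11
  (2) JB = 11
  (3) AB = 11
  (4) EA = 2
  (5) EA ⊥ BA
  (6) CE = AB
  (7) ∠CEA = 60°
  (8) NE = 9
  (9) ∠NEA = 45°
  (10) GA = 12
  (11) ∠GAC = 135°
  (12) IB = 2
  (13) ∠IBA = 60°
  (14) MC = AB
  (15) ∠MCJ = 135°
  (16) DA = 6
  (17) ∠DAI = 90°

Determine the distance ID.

Step 1: By the law of cosines on triangle IBA: IA² = 2² + 11² − 2·2·11·cos(60°) = 103, so IA = √103.
Step 2: By the law of cosines on triangle IAD: ID² = √103² + 6² − 2·√103·6·cos(90°) = 139, so ID = √139.

Therefore, the length of ID = √139.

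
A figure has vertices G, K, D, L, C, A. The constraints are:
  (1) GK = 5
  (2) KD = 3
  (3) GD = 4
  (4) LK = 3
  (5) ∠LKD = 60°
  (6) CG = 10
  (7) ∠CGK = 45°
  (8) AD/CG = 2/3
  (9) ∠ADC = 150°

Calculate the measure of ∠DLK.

Step 1: By the law of cosines on triangle LKD: LD² = 3² + 3² − 2·3·3·cos(60°) = 9, so LD = 3.
Step 2: By the inverse law of cosines on triangle DLK: cos(∠DLK) = (3² + 3² − 3²) / (2·3·3) = 9/18 = 0.5, so ∠DLK = 60°.

Therefore, the measure of angle ∠DLK = 60°.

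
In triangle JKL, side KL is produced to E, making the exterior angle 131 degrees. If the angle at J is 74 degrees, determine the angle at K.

The exterior angle theorem states that an exterior angle equals the sum of the two non-adjacent interior angles.
So 131 = 74 + angle K, which gives angle K = 131 - 74 = 57 degrees.

57 degrees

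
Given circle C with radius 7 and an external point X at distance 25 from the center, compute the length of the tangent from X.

tangent = √(d² - r²) = √(25² - 7²) = √(625 - 49) = √576 = 24

24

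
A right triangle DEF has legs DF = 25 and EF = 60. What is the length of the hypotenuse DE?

By the Pythagorean theorem: DE^2 = DF^2 + EF^2
DE^2 = 25^2 + 60^2 = 625 + 3600 = 4225
DE = sqrt(4225) = 65

65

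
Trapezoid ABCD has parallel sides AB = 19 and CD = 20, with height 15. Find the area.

Area of a trapezoid = (base1 + base2) * height / 2
Area = (19 + 20) * 15 / 2
Area = 39 * 15 / 2
Area = 585 / 2
Area = 585/2

585/2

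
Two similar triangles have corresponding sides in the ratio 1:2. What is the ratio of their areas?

Area scales with the square of linear dimensions. If every length is multiplied by 1/2, then the area is multiplied by (1/2)^2 = 1/4.
The area ratio is 1:4.

1:4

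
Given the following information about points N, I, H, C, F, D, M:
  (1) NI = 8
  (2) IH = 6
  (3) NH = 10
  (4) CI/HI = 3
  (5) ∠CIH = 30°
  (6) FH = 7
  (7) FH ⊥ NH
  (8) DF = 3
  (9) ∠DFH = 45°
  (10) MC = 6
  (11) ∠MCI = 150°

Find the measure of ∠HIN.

Step 1: By the inverse law of cosines on triangle HIN: cos(∠HIN) = (6² + 8² − 10²) / (2·6·8) = 0/96 = 0, so ∠HIN = 90°.

Therefore, the measure of angle ∠HIN = 90°.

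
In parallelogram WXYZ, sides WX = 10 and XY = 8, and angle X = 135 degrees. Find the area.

Area = 10 * 8 * sin(135°) = 80 * sqrt(2)/2 = 40*sqrt(2)

40*sqrt(2)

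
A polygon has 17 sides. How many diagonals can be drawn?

The number of diagonals in an n-gon is n(n - 3)/2.
For n = 17: 17(17 - 3)/2 = 17 × 14 / 2 = 119.

119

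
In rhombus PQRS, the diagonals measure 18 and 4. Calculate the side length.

Half-diagonals are 9 and 2. side = sqrt(9^2 + 2^2) = sqrt(85)

sqrt(85)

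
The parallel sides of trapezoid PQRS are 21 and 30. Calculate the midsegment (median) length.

The midsegment of a trapezoid = (base1 + base2) / 2
midsegment = (21 + 30) / 2
midsegment = 51 / 2
midsegment = 51/2

51/2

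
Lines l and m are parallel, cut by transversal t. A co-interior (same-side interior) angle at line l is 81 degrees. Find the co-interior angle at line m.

Co-interior (same-side interior) angles are between the parallel lines on the same side of the transversal.
Unlike corresponding or alternate interior angles, they are supplementary rather than equal.
So the angle = 180 - 81 = 99 degrees.

99 degrees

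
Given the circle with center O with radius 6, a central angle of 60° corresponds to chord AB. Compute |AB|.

Chord length = 2r sin(θ/2)
= 2 × 6 × sin(60°/2)
= 2 × 6 × sin(30°)
= 6

6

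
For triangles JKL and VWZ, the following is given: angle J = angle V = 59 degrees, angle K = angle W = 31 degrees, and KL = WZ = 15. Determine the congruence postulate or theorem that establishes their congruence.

The given information matches AAS: Two pairs of corresponding angles and a non-included side are equal (Angle-Angle-Side).

AAS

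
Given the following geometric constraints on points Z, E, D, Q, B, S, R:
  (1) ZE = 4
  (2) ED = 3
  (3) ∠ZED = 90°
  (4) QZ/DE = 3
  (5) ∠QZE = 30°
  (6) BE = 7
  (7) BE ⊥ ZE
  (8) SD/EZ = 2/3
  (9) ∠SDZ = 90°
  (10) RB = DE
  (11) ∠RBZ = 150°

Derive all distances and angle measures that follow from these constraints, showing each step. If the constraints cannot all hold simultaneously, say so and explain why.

The constraints are consistent.

From the given relations:
  QZ = 3·DE = 3·3 = 9
  SD = 2/3·EZ = 2/3·4 ≈ 2.67
  RB = DE = 3

Step 1: From ZE = 4, ED = 3, and ∠ZED = 90°, by the law of cosines:
  ZD² = ZE² + ED² - 2·ZE·ED·cos(90°) = 16 + 9 - 0 = 25
  ZD = 5

Step 2: From ZE = 4, EB = 7, and ∠ZEB = 90°, by the law of cosines:
  ZB² = ZE² + EB² - 2·ZE·EB·cos(90°) = 16 + 49 - 0 = 65
  ZB = √65

Step 3: From EZ = 4, ZQ = 9, and ∠EZQ = 30°, by the law of cosines:
  EQ² = EZ² + ZQ² - 2·EZ·ZQ·cos(30°) = 16 + 81 - 62.35 = 34.65
  EQ ≈ 5.89

Step 4: From ZD = 5, DS = 2.67, and ∠ZDS = 90°, by the law of cosines:
  ZS² = ZD² + DS² - 2·ZD·DS·cos(90°) = 25 + 7.111 - 0 = 32.11
  ZS ≈ 5.67

Step 5: From ZB = √65, BR = 3, and ∠ZBR = 150°, by the law of cosines:
  ZR² = ZB² + BR² - 2·ZB·BR·cos(150°) = 65 + 9 + 41.89 = 115.9
  ZR ≈ 10.77

Step 6: From ZB = √65, ZE = 4, BE = 7, by the inverse law of cosines:
  cos(∠BZE) = (ZB² + ZE² - BE²) / (2·ZB·ZE)
  ∠BZE = 60.26°

Step 7: From ZD = 5, ZE = 4, DE = 3, by the inverse law of cosines:
  cos(∠DZE) = (ZD² + ZE² - DE²) / (2·ZD·ZE)
  ∠DZE = 36.87°

Step 8: From EQ = 5.89, EZ = 4, QZ = 9, by the inverse law of cosines:
  cos(∠QEZ) = (EQ² + EZ² - QZ²) / (2·EQ·EZ)
  ∠QEZ = 130.14°

Step 9: From DE = 3, DZ = 5, EZ = 4, by the inverse law of cosines:
  cos(∠EDZ) = (DE² + DZ² - EZ²) / (2·DE·DZ)
  ∠EDZ = 53.13°

Step 10: From QE = 5.89, QZ = 9, EZ = 4, by the inverse law of cosines:
  cos(∠EQZ) = (QE² + QZ² - EZ²) / (2·QE·QZ)
  ∠EQZ = 19.86°

Step 11: From BE = 7, BZ = √65, EZ = 4, by the inverse law of cosines:
  cos(∠EBZ) = (BE² + BZ² - EZ²) / (2·BE·BZ)
  ∠EBZ = 29.74°

Step 12: From ZB = √65, ZR = 10.77, BR = 3, by the inverse law of cosines:
  cos(∠BZR) = (ZB² + ZR² - BR²) / (2·ZB·ZR)
  ∠BZR = 8.01°

Step 13: From ZD = 5, ZS = 5.67, DS = 2.67, by the inverse law of cosines:
  cos(∠DZS) = (ZD² + ZS² - DS²) / (2·ZD·ZS)
  ∠DZS = 28.07°

Step 14: From SD = 2.67, SZ = 5.67, DZ = 5, by the inverse law of cosines:
  cos(∠DSZ) = (SD² + SZ² - DZ²) / (2·SD·SZ)
  ∠DSZ = 61.93°

Step 15: From RB = 3, RZ = 10.77, BZ = √65, by the inverse law of cosines:
  cos(∠BRZ) = (RB² + RZ² - BZ²) / (2·RB·RZ)
  ∠BRZ = 21.99°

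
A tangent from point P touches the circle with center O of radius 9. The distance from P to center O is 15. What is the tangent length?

tangent = √(d² - r²) = √(15² - 9²) = √(225 - 81) = √144 = 12

12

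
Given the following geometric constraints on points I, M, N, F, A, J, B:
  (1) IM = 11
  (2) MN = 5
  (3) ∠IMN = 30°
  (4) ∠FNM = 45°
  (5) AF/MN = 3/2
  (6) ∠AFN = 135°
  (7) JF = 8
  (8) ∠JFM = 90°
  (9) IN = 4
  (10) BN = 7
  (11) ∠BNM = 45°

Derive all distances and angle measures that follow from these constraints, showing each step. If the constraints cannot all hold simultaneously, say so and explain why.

These constraints are not satisfiable: (1), (2) and (3) already determine IN: by the law of cosines IN² = 11² + 5² − 2·11·5·cos(30°) = 50.74, so IN ≈ 7.12, which contradicts (9) IN = 4. No planar figure meets all of them, so nothing further can be derived.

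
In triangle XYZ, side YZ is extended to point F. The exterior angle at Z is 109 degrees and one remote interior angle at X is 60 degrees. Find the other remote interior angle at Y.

By the exterior angle theorem: exterior angle = sum of remote interior angles.
109 = 60 + angle Y
angle Y = 109 - 60 = 49 degrees

49 degrees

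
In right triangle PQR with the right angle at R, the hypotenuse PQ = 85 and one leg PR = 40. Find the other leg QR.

QR = sqrt(85^2 - 40^2) = sqrt(5625) = 75

75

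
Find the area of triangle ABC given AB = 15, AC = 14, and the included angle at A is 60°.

When two sides and the included angle are known, the area formula is (1/2)ab sin(C).
The height from one side to the opposite vertex is 14 sin(60°) = 7*sqrt(3).
Area = (1/2) * 15 * 7*sqrt(3) = 105*sqrt(3)/2.

105*sqrt(3)/2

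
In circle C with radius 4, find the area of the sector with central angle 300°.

The full circle has area πr² = π(4)² = 16*pi.
The sector covers 300° out of 360°, a fraction of 5/6.
Sector area = 16*pi × 5/6 = 40*pi/3.

40*pi/3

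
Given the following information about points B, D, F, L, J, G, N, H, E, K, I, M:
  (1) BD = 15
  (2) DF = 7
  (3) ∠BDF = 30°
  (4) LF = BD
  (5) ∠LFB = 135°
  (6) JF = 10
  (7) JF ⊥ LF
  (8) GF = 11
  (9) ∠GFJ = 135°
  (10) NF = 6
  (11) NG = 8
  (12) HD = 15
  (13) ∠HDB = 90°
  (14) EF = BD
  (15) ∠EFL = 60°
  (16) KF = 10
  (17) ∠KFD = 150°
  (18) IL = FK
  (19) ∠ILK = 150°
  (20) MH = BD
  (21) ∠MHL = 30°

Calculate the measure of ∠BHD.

Step 1: By the law of cosines on triangle HDB: HB² = 15² + 15² − 2·15·15·cos(90°) = 450, so HB = 15·√2.
Step 2: By the inverse law of cosines on triangle BHD: cos(∠BHD) = ((15·√2)² + 15² − 15²) / (2·15·√2·15) = 450/636.4 = 0.7071, so ∠BHD = 45°.

Therefore, the measure of angle ∠BHD = 45°.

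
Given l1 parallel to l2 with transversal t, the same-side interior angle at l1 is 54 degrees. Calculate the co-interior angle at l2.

Co-interior angles sum to 180: 180 - 54 = 126 degrees.

126 degrees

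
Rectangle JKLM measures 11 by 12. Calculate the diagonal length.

A rectangle's diagonal splits it into two right triangles, with the diagonal as the hypotenuse.
By the Pythagorean theorem, d^2 = 11^2 + 12^2 = 265.
Therefore d = sqrt(265).

sqrt(265)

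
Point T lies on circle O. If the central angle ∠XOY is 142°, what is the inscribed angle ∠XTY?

Inscribed angle = 142° / 2 = 71° (inscribed angle theorem).

71°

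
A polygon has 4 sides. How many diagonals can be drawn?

Each of the 4 vertices connects to 1 non-adjacent vertices via diagonals.
Total connections = 4 × 1 = 4, but each diagonal is counted twice.
Number of diagonals = 4 / 2 = 2.

2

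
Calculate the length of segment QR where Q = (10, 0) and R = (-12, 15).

The horizontal distance is |-12 - 10| = 22 and the vertical distance is |15 - 0| = 15.
By the Pythagorean theorem, d = sqrt(22^2 + 15^2) = sqrt(709).

sqrt(709)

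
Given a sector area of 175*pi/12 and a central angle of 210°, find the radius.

Sector area A = πr² × θ/360, so r² = 360A / (πθ).
r² = 360 × 175*pi/12 / (π × 210)
r² = 25
r = 5

5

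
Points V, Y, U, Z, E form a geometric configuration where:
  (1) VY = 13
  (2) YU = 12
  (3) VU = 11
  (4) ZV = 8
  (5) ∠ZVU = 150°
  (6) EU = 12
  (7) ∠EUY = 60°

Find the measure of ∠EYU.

Step 1: By the law of cosines on triangle YUE: YE² = 12² + 12² − 2·12·12·cos(60°) = 144, so YE = 12.
Step 2: By the inverse law of cosines on triangle EYU: cos(∠EYU) = (12² + 12² − 12²) / (2·12·12) = 144/288 = 0.5, so ∠EYU = 60°.

Therefore, the measure of angle ∠EYU = 60°.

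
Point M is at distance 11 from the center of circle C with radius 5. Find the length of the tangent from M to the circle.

tangent = √(d² - r²) = √(11² - 5²) = √(121 - 25) = √96 = 4*sqrt(6)

4*sqrt(6)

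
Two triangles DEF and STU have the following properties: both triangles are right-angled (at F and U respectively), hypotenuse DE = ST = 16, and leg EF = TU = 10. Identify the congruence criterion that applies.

The given information provides:
both triangles are right-angled (at F and U respectively), hypotenuse DE = ST = 16, and leg EF = TU = 10
This matches the HL congruence theorem.
The hypotenuse and one leg of two right triangles are equal (Hypotenuse-Leg).

HL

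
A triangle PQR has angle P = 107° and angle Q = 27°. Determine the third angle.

angle R = 180 - 107 - 27 = 46 degrees.

46 degrees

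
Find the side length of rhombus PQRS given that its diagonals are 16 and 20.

The diagonals of a rhombus bisect each other at right angles.
Half-diagonals: 16/2 = 8 and 20/2 = 10
side = sqrt(8^2 + 10^2)
side = sqrt(64 + 100)
side = sqrt(164) = 2*sqrt(41)

2*sqrt(41)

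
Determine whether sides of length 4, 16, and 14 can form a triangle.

For three segments to close into a triangle, no single side can be as long as the other two combined.
The longest side is 16, and 4 + 14 = 18 > 16.
A triangle can be formed.

Yes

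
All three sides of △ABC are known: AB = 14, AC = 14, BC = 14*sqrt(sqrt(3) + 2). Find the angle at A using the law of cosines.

cos(A) = (14² + 14² - (14*sqrt(sqrt(3) + 2))²) / (2 × 14 × 14) = -sqrt(3)/2, so A = arccos(-sqrt(3)/2) = 150°.

150°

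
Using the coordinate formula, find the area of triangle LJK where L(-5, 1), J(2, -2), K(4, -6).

The Shoelace formula computes the area from vertex coordinates by summing cross products.
For vertices (-5,1), (2,-2), (4,-6):
Signed sum = -5*-2 - 2*1 + 2*-6 - 4*-2 + 4*1 - -5*-6
= 8 + -4 + -26 = -22
Area = (1/2)|-22| = 11.

11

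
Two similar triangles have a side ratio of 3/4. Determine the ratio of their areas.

The ratio of areas of similar triangles equals the square of the side ratio.
Side ratio = 3:4
Area ratio = (3/4)^2 = 9/16 = 9:16

9:16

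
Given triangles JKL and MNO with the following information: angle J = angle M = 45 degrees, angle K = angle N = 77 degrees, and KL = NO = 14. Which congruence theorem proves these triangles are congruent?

Consider the given information: angle J = angle M = 45 degrees, angle K = angle N = 77 degrees, and KL = NO = 14
This is not SSS or SAS: SSS requires all three pairs of sides, but we don't have that. SAS requires two sides and the included angle between them.
The correct criterion is AAS. Two pairs of corresponding angles and a non-included side are equal (Angle-Angle-Side).

AAS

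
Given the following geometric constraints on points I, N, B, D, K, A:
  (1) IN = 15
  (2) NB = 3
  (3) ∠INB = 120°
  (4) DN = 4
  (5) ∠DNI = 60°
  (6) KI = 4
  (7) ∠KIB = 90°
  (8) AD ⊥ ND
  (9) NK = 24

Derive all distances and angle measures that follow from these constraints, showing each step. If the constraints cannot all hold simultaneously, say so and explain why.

These constraints are not satisfiable: by the triangle inequality in triangle INK, (1) IN = 15 and (6) KI = 4 force NK ≤ 15 + 4 = 19, but (9) says NK = 24. No planar figure meets all of them, so nothing further can be derived.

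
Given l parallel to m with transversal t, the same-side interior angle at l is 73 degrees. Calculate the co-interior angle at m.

Co-interior angles sum to 180: 180 - 73 = 107 degrees.

107 degrees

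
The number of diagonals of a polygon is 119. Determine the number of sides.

Using d = n(n - 3)/2, we solve 119 = n(n - 3)/2.
So n(n - 3) = 238.
Testing n = 17: 17 * 14 = 238 = 238. Correct.
The polygon has 17 sides.

17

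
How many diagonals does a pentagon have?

Each of the 5 vertices connects to 2 non-adjacent vertices via diagonals.
Total connections = 5 × 2 = 10, but each diagonal is counted twice.
Number of diagonals = 10 / 2 = 5.

5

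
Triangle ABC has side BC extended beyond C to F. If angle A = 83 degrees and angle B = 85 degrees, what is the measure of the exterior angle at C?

By the exterior angle theorem, an exterior angle of a triangle equals the sum of the two remote interior angles.
Exterior angle = angle A + angle B
Exterior angle = 83 + 85 = 168 degrees

168 degrees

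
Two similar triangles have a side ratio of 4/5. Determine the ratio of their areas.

Area ratio = (side ratio)^2 = (4/5)^2 = 16:25.

16:25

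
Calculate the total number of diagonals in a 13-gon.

The number of diagonals in an n-gon is n(n - 3)/2.
For n = 13: 13(13 - 3)/2 = 13 × 10 / 2 = 65.

65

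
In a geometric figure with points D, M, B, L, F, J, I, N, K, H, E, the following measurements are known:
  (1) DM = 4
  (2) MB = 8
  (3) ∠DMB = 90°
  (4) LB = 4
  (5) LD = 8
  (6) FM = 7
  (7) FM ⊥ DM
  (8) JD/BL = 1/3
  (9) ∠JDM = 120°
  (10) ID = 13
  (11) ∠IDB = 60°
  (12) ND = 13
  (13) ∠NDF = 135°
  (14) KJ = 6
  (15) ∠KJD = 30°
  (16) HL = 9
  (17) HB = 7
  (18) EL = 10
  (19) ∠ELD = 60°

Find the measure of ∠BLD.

Step 1: By the law of cosines on triangle BMD: BD² = 8² + 4² − 2·8·4·cos(90°) = 80, so BD = 4·√5.
Step 2: By the inverse law of cosines on triangle BLD: cos(∠BLD) = (4² + 8² − (4·√5)²) / (2·4·8) = 0/64 = 0, so ∠BLD = 90°.

Therefore, the measure of angle ∠BLD = 90°.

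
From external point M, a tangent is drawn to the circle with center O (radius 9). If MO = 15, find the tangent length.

The tangent, radius, and line from the external point to the center form a right triangle.
The right angle is where the tangent meets the radius.
By the Pythagorean theorem: tangent² + 9² = 15²
tangent² = 225 - 81 = 144
tangent = 12

12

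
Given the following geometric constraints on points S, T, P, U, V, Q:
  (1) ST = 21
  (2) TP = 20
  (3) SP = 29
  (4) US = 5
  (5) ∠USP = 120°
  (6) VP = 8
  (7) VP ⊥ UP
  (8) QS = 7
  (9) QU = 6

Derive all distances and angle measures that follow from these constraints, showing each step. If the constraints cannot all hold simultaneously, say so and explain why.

The constraints are consistent.

Step 1: From PS = 29, SU = 5, and ∠PSU = 120°, by the law of cosines:
  PU² = PS² + SU² - 2·PS·SU·cos(120°) = 841 + 25 + 145 = 1011
  PU ≈ 31.8

Step 2: From SP = 29, ST = 21, PT = 20, by the inverse law of cosines:
  cos(∠PST) = (SP² + ST² - PT²) / (2·SP·ST)
  ∠PST = 43.6°

Step 3: From SQ = 7, SU = 5, QU = 6, by the inverse law of cosines:
  cos(∠QSU) = (SQ² + SU² - QU²) / (2·SQ·SU)
  ∠QSU = 57.12°

Step 4: From TP = 20, TS = 21, PS = 29, by the inverse law of cosines:
  cos(∠PTS) = (TP² + TS² - PS²) / (2·TP·TS)
  ∠PTS = 90°

Step 5: From PS = 29, PT = 20, ST = 21, by the inverse law of cosines:
  cos(∠SPT) = (PS² + PT² - ST²) / (2·PS·PT)
  ∠SPT = 46.4°

Step 6: From UQ = 6, US = 5, QS = 7, by the inverse law of cosines:
  cos(∠QUS) = (UQ² + US² - QS²) / (2·UQ·US)
  ∠QUS = 78.46°

Step 7: From QS = 7, QU = 6, SU = 5, by the inverse law of cosines:
  cos(∠SQU) = (QS² + QU² - SU²) / (2·QS·QU)
  ∠SQU = 44.42°

Step 8: From UP = 31.8, PV = 8, and ∠UPV = 90°, by the law of cosines:
  UV² = UP² + PV² - 2·UP·PV·cos(90°) = 1011 + 64 - 0 = 1075
  UV = 5·√43

Step 9: From PS = 29, PU = 31.8, SU = 5, by the inverse law of cosines:
  cos(∠SPU) = (PS² + PU² - SU²) / (2·PS·PU)
  ∠SPU = 7.83°

Step 10: From UP = 31.8, US = 5, PS = 29, by the inverse law of cosines:
  cos(∠PUS) = (UP² + US² - PS²) / (2·UP·US)
  ∠PUS = 52.17°

Step 11: From UP = 31.8, UV = 5·√43, PV = 8, by the inverse law of cosines:
  cos(∠PUV) = (UP² + UV² - PV²) / (2·UP·UV)
  ∠PUV = 14.12°

Step 12: From VP = 8, VU = 5·√43, PU = 31.8, by the inverse law of cosines:
  cos(∠PVU) = (VP² + VU² - PU²) / (2·VP·VU)
  ∠PVU = 75.88°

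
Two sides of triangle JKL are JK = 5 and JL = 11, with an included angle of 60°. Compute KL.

When two sides and the included angle are known, the law of cosines gives the third side.
c^2 = a^2 + b^2 - 2ab cos(C) generalizes the Pythagorean theorem to non-right triangles.
Here: KL^2 = 25 + 121 - 110*(1/2) = 91
KL = sqrt(91)

sqrt(91)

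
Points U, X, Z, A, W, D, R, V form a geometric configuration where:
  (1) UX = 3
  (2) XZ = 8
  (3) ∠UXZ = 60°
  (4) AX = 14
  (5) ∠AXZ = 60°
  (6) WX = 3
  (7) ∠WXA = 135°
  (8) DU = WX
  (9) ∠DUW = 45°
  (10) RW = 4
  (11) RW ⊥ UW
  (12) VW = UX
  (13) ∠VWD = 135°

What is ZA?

Step 1: By the law of cosines on triangle ZXA: ZA² = 8² + 14² − 2·8·14·cos(60°) = 148, so ZA = 2·√37.

Therefore, the length of ZA = 2·√37.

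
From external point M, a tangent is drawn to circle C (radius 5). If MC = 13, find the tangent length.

tangent = √(d² - r²) = √(13² - 5²) = √(169 - 25) = √144 = 12

12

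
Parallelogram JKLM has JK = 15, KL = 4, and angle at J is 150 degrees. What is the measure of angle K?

Opposite sides of a parallelogram are parallel, so consecutive angles form co-interior angles on a transversal.
Co-interior angles sum to 180°, giving angle K = 180 - 150 = 30 degrees.

30 degrees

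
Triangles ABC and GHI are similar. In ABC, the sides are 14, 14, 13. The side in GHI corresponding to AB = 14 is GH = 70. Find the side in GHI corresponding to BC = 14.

Since the triangles are similar, the ratio of corresponding sides is constant.
Scale factor k = GH / AB = 70 / 14 = 5
HI = k * BC = 5 * 14 = 70

70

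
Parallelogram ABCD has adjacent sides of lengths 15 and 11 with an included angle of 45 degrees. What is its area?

Area = a * b * sin(theta)
Area = 15 * 11 * sin(45 degrees)
Area = 165 * sqrt(2)/2
Area = 165*sqrt(2)/2

165*sqrt(2)/2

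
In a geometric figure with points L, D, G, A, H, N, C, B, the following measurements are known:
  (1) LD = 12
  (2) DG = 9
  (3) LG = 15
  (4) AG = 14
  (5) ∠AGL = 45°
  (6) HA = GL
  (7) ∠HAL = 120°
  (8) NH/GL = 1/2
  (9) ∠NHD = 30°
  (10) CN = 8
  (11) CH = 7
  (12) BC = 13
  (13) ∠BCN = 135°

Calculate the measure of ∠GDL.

Step 1: By the inverse law of cosines on triangle GDL: cos(∠GDL) = (9² + 12² − 15²) / (2·9·12) = 0/216 = 0, so ∠GDL = 90°.

Therefore, the measure of angle ∠GDL = 90°.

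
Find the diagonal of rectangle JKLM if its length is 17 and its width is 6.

Using the Pythagorean theorem:
d² = 17² + 6² = 289 + 36 = 325
d = sqrt(325) = 5*sqrt(13)

5*sqrt(13)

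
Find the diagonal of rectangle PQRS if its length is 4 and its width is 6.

A rectangle's diagonal splits it into two right triangles, with the diagonal as the hypotenuse.
By the Pythagorean theorem, d^2 = 4^2 + 6^2 = 52.
Therefore d = sqrt(52) = 2*sqrt(13).

2*sqrt(13)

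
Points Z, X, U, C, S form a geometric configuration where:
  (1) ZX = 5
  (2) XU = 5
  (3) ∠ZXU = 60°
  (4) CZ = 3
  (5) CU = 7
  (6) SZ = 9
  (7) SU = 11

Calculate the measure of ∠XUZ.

Step 1: By the law of cosines on triangle UXZ: UZ² = 5² + 5² − 2·5·5·cos(60°) = 25, so UZ = 5.
Step 2: By the inverse law of cosines on triangle XUZ: cos(∠XUZ) = (5² + 5² − 5²) / (2·5·5) = 25/50 = 0.5, so ∠XUZ = 60°.

Therefore, the measure of angle ∠XUZ = 60°.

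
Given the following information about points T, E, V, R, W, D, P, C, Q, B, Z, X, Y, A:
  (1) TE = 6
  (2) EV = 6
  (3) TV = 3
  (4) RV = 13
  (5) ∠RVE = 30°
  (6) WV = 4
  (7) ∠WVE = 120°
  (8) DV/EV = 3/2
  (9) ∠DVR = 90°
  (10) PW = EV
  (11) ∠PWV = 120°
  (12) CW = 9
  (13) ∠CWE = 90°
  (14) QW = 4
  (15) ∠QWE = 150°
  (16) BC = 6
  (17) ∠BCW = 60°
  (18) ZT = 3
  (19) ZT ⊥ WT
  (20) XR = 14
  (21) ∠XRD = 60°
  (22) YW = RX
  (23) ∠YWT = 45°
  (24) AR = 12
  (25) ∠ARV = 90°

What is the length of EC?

Step 1: By the law of cosines on triangle EVW: EW² = 6² + 4² − 2·6·4·cos(120°) = 76, so EW = 2·√19.
Step 2: By the law of cosines on triangle EWC: EC² = (2·√19)² + 9² − 2·2·√19·9·cos(90°) = 157, so EC = √157.

Therefore, the length of EC = √157.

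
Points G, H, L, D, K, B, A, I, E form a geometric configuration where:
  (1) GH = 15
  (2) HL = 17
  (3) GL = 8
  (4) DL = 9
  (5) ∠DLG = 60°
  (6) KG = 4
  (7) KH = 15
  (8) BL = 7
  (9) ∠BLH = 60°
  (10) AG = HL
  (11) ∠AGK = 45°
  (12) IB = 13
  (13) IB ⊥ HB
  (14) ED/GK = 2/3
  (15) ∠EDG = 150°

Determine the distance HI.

Step 1: By the law of cosines on triangle BLH: BH² = 7² + 17² − 2·7·17·cos(60°) = 219, so BH ≈ 14.8.
Step 2: By the law of cosines on triangle HBI: HI² = 14.8² + 13² − 2·14.8·13·cos(90°) = 388, so HI = 2·√97.

Therefore, the length of HI = 2·√97.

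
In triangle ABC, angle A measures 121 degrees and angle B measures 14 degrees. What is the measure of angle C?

By the triangle angle sum property, the three interior angles of any triangle add up to 180°.
We know angle A = 121° and angle B = 14°, so their sum is 135°.
Therefore angle C = 180° - 135° = 45°.

45 degrees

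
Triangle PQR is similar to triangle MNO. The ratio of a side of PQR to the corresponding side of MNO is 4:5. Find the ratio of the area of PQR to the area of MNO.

Area ratio = (side ratio)^2 = (4/5)^2 = 16:25.

16:25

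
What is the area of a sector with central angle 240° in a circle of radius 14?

Sector area = π(14²)(2/3) = 392*pi/3

392*pi/3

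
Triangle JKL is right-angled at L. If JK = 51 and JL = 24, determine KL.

By the Pythagorean theorem: KL^2 = JK^2 - JL^2
KL^2 = 51^2 - 24^2 = 2601 - 576 = 2025
KL = sqrt(2025) = 45

45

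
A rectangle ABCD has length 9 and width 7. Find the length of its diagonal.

Using the Pythagorean theorem:
d² = 9² + 7² = 81 + 49 = 130
d = sqrt(130)

sqrt(130)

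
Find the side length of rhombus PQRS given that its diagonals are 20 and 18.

In a rhombus, the diagonals bisect each other perpendicularly, creating four congruent right triangles.
Each triangle has legs 10 (half of 20) and 9 (half of 18).
The hypotenuse of each right triangle is a side of the rhombus:
side = sqrt(10^2 + 9^2) = sqrt(181)

sqrt(181)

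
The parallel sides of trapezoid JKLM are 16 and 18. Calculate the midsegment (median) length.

The midsegment of a trapezoid = (base1 + base2) / 2
midsegment = (16 + 18) / 2
midsegment = 34 / 2
midsegment = 17

17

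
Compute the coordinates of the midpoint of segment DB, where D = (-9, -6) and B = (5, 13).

The midpoint is the point halfway along the segment.
Move half the horizontal distance: -9 + (5 - -9)/2 = -9 + 14/2 = -2
Move half the vertical distance: -6 + (13 - -6)/2 = -6 + 19/2 = 7/2
Midpoint = (-2, 7/2)

(-2, 7/2)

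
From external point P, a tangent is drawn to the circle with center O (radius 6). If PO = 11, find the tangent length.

tangent = √(d² - r²) = √(11² - 6²) = √(121 - 36) = √85 = sqrt(85)

sqrt(85)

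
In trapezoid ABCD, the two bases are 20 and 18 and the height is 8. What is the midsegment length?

The midsegment (median) of a trapezoid connects the midpoints of the non-parallel sides.
Its length is the average of the two bases: (20 + 18) / 2 = 19.

19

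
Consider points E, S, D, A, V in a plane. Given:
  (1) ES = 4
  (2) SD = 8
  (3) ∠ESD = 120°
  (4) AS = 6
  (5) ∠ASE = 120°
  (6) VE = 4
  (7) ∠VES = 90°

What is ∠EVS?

Step 1: By the law of cosines on triangle VES: VS² = 4² + 4² − 2·4·4·cos(90°) = 32, so VS = 4·√2.
Step 2: By the inverse law of cosines on triangle EVS: cos(∠EVS) = (4² + (4·√2)² − 4²) / (2·4·4·√2) = 32/45.25 = 0.7071, so ∠EVS = 45°.

Therefore, the measure of angle ∠EVS = 45°.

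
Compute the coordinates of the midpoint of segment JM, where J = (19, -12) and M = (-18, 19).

M = ((x₁ + x₂)/2, (y₁ + y₂)/2)
= ((19 + -18)/2, (-12 + 19)/2)
= (1/2, 7/2) = (1/2, 7/2)

(1/2, 7/2)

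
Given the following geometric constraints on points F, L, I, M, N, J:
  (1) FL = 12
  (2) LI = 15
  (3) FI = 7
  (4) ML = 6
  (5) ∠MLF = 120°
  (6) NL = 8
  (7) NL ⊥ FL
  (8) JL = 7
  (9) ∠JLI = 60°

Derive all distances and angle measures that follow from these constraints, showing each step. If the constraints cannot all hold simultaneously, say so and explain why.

The constraints are consistent.

Step 1: From FL = 12, LM = 6, and ∠FLM = 120°, by the law of cosines:
  FM² = FL² + LM² - 2·FL·LM·cos(120°) = 144 + 36 + 72 = 252
  FM = 6·√7

Step 2: From FL = 12, LN = 8, and ∠FLN = 90°, by the law of cosines:
  FN² = FL² + LN² - 2·FL·LN·cos(90°) = 144 + 64 - 0 = 208
  FN = 4·√13

Step 3: From IL = 15, LJ = 7, and ∠ILJ = 60°, by the law of cosines:
  IJ² = IL² + LJ² - 2·IL·LJ·cos(60°) = 225 + 49 - 105 = 169
  IJ = 13

Step 4: From FI = 7, FL = 12, IL = 15, by the inverse law of cosines:
  cos(∠IFL) = (FI² + FL² - IL²) / (2·FI·FL)
  ∠IFL = 100.98°

Step 5: From LF = 12, LI = 15, FI = 7, by the inverse law of cosines:
  cos(∠FLI) = (LF² + LI² - FI²) / (2·LF·LI)
  ∠FLI = 27.27°

Step 6: From IF = 7, IL = 15, FL = 12, by the inverse law of cosines:
  cos(∠FIL) = (IF² + IL² - FL²) / (2·IF·IL)
  ∠FIL = 51.75°

Step 7: From FL = 12, FM = 6·√7, LM = 6, by the inverse law of cosines:
  cos(∠LFM) = (FL² + FM² - LM²) / (2·FL·FM)
  ∠LFM = 19.11°

Step 8: From FL = 12, FN = 4·√13, LN = 8, by the inverse law of cosines:
  cos(∠LFN) = (FL² + FN² - LN²) / (2·FL·FN)
  ∠LFN = 33.69°

Step 9: From IJ = 13, IL = 15, JL = 7, by the inverse law of cosines:
  cos(∠JIL) = (IJ² + IL² - JL²) / (2·IJ·IL)
  ∠JIL = 27.8°

Step 10: From MF = 6·√7, ML = 6, FL = 12, by the inverse law of cosines:
  cos(∠FML) = (MF² + ML² - FL²) / (2·MF·ML)
  ∠FML = 40.89°

Step 11: From NF = 4·√13, NL = 8, FL = 12, by the inverse law of cosines:
  cos(∠FNL) = (NF² + NL² - FL²) / (2·NF·NL)
  ∠FNL = 56.31°

Step 12: From JI = 13, JL = 7, IL = 15, by the inverse law of cosines:
  cos(∠IJL) = (JI² + JL² - IL²) / (2·JI·JL)
  ∠IJL = 92.2°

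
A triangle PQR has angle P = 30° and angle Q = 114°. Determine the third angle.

Let angle R = x. Then 30 + 114 + x = 180.
x = 180 - 144 = 36 degrees.

36 degrees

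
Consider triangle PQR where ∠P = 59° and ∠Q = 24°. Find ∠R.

By the triangle angle sum property, the three interior angles of any triangle add up to 180°.
We know angle P = 59° and angle Q = 24°, so their sum is 83°.
Therefore angle R = 180° - 83° = 97°.

97 degrees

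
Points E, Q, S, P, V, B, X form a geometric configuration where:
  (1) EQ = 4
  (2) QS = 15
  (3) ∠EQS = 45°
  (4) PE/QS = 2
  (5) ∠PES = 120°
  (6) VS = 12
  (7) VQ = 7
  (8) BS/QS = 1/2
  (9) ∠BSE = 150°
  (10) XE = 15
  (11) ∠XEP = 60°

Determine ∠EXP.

From the given relations: PE = 2·QS = 2·15 = 30.
Step 1: By the law of cosines on triangle XEP: XP² = 15² + 30² − 2·15·30·cos(60°) = 675, so XP = 15·√3.
Step 2: By the inverse law of cosines on triangle EXP: cos(∠EXP) = (15² + (15·√3)² − 30²) / (2·15·15·√3) = 0/779.42 = 0, so ∠EXP = 90°.

Therefore, the measure of angle ∠EXP = 90°.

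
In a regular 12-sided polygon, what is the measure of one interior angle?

Each interior angle of a regular n-gon is (n - 2) * 180 / n.
For n = 12: (12 - 2) * 180 / 12 = 1800/12 = 150 degrees.

150 degrees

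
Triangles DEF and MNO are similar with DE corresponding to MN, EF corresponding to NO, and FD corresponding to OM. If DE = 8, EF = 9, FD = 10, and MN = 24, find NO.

Since the triangles are similar, the ratio of corresponding sides is constant.
Scale factor k = MN / DE = 24 / 8 = 3
NO = k * EF = 3 * 9 = 27

27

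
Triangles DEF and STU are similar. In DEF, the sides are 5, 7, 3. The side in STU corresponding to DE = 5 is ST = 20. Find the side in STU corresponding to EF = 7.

k = 20/5 = 4. TU = 4 * 7 = 28.

28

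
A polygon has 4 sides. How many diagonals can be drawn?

Each of the 4 vertices connects to 1 non-adjacent vertices via diagonals.
Total connections = 4 × 1 = 4, but each diagonal is counted twice.
Number of diagonals = 4 / 2 = 2.

2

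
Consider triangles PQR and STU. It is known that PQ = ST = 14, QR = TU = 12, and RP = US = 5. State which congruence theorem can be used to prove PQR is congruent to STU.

The given information provides:
PQ = ST = 14, QR = TU = 12, and RP = US = 5
This matches the SSS congruence theorem.
All three pairs of corresponding sides are equal (Side-Side-Side).

SSS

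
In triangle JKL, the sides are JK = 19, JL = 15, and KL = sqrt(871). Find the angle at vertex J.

cos(J) = (19² + 15² - (sqrt(871))²) / (2 × 19 × 15) = -1/2, so J = arccos(-1/2) = 120°.

120°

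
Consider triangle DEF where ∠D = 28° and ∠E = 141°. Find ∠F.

By the triangle angle sum property, the three interior angles of any triangle add up to 180°.
We know angle D = 28° and angle E = 141°, so their sum is 169°.
Therefore angle F = 180° - 169° = 11°.

11 degrees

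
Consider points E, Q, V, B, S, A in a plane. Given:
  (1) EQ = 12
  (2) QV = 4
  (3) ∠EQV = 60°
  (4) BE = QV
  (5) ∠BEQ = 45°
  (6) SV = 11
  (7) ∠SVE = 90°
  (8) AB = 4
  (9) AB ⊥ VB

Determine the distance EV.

Step 1: By the law of cosines on triangle EQV: EV² = 12² + 4² − 2·12·4·cos(60°) = 112, so EV = 4·√7.

Therefore, the length of EV = 4·√7.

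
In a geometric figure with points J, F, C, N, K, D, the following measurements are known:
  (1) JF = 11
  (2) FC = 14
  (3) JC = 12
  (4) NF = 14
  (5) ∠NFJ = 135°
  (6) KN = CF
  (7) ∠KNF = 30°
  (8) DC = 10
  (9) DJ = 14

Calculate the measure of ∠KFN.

From the given relations: KN = CF = 14.
Step 1: By the law of cosines on triangle FNK: FK² = 14² + 14² − 2·14·14·cos(30°) = 52.52, so FK ≈ 7.25.
Step 2: By the inverse law of cosines on triangle KFN: cos(∠KFN) = (7.25² + 14² − 14²) / (2·7.25·14) = 52.52/202.91 = 0.2588, so ∠KFN = 75°.

Therefore, the measure of angle ∠KFN = 75°.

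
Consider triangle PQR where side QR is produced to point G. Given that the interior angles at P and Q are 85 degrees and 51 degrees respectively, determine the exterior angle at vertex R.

The interior angle at R is 180 - 85 - 51 = 44 degrees.
The exterior angle and interior angle at R are supplementary:
Exterior angle = 180 - 44 = 136 degrees.

136 degrees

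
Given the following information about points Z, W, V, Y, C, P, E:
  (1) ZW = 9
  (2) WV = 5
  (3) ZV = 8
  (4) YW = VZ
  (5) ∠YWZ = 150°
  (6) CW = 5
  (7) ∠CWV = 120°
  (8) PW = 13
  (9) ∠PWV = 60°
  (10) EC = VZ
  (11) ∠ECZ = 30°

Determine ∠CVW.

Step 1: By the law of cosines on triangle VWC: VC² = 5² + 5² − 2·5·5·cos(120°) = 75, so VC = 5·√3.
Step 2: By the inverse law of cosines on triangle CVW: cos(∠CVW) = ((5·√3)² + 5² − 5²) / (2·5·√3·5) = 75/86.6 = 0.866, so ∠CVW = 30°.

Therefore, the measure of angle ∠CVW = 30°.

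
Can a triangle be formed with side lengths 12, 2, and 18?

Check the triangle inequality: 12 + 2 = 14 ≤ 18.
Since the sum of two sides does not exceed the third, no triangle can be formed.

No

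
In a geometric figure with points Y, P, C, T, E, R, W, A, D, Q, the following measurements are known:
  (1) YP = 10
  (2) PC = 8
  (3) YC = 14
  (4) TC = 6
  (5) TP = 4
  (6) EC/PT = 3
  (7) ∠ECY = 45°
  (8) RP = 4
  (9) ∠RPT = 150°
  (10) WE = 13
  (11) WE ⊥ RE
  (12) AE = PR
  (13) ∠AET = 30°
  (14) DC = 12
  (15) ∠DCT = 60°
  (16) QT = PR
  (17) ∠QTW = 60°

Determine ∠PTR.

Step 1: By the law of cosines on triangle TPR: TR² = 4² + 4² − 2·4·4·cos(150°) = 59.71, so TR ≈ 7.73.
Step 2: By the inverse law of cosines on triangle PTR: cos(∠PTR) = (4² + 7.73² − 4²) / (2·4·7.73) = 59.71/61.82 = 0.9659, so ∠PTR = 15°.

Therefore, the measure of angle ∠PTR = 15°.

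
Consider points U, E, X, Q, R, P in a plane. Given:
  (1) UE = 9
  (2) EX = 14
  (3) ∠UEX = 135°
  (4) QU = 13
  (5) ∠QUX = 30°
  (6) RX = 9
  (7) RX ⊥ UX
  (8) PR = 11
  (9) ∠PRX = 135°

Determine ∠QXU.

Step 1: By the law of cosines on triangle UEX: UX² = 9² + 14² − 2·9·14·cos(135°) = 455.19, so UX ≈ 21.34.
Step 2: By the law of cosines on triangle XUQ: XQ² = 21.34² + 13² − 2·21.34·13·cos(30°) = 143.79, so XQ ≈ 11.99.
Step 3: By the inverse law of cosines on triangle QXU: cos(∠QXU) = (11.99² + 21.34² − 13²) / (2·11.99·21.34) = 429.98/511.68 = 0.8403, so ∠QXU = 32.82°.

Therefore, the measure of angle ∠QXU = 32.82°.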